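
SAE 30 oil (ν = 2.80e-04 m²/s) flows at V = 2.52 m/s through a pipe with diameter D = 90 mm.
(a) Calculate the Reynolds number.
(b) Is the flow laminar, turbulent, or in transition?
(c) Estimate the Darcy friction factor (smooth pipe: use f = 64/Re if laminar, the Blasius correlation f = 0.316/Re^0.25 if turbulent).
(a) Re = V·D/ν = 2.52·0.09/2.80e-04 = 810
(b) Flow regime: laminar (Re < 2300)
(c) Friction factor: f = 64/Re = 64/810 = 0.07901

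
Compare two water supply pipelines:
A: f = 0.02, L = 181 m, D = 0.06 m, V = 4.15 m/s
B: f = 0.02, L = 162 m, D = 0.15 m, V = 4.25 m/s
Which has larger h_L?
h_L(A) = 52.96 m, h_L(B) = 19.89 m. Answer: A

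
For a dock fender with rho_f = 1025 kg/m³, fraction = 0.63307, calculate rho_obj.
Formula: f_{sub} = \frac{\rho_{obj}}{\rho_f}
Substituting knowns: 0.63307 = rho_obj/1025
Solving for rho_obj: rho_obj = 0.63307·1025 = 648.9 kg/m³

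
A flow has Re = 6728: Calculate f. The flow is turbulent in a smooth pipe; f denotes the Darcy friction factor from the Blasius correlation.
Formula: f = \frac{0.316}{Re^{0.25}}
f = 0.316/6728^0.25 = 0.03489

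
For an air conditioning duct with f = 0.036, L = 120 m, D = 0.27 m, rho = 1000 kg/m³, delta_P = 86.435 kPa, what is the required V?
Formula: \Delta P = f \frac{L}{D} \frac{\rho V^2}{2}
Substituting knowns: 86.435 = 0.036·(120/0.27)·0.5·1000·V²/1000
Solving for V: V = √((86.435·1000)/(0.036·(120/0.27)·0.5·1000)) = 3.287 m/s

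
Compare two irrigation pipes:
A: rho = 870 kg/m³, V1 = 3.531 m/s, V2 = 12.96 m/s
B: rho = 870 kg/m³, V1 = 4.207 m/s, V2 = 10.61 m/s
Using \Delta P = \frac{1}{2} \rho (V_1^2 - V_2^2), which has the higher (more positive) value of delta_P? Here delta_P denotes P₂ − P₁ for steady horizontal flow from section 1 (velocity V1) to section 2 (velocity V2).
delta_P(A) = -67.64 kPa, delta_P(B) = -41.27 kPa. Answer: B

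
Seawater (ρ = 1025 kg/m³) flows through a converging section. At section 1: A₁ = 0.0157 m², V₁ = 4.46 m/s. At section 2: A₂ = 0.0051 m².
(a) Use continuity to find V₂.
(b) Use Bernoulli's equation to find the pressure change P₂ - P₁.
(a) Continuity: A₁V₁=A₂V₂ -> V₂=A₁V₁/A₂=0.0157*4.46/0.0051=13.73 m/s
(b) Bernoulli: P₂-P₁=0.5*rho*(V₁^2-V₂^2)/1000=0.5*1025*(4.46^2-13.73^2)/1000=-86.42 kPa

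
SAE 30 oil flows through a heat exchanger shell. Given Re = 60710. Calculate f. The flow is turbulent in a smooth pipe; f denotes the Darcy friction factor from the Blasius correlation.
Formula: f = \frac{0.316}{Re^{0.25}}
f = 0.316/60710^0.25 = 0.02013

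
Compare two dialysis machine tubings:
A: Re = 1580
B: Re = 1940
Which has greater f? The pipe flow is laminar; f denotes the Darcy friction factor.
f(A) = 0.04051, f(B) = 0.03299. Answer: A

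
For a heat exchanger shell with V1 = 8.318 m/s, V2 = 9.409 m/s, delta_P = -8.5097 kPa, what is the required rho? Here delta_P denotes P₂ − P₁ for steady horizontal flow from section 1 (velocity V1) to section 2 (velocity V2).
Formula: \Delta P = \frac{1}{2} \rho (V_1^2 - V_2^2)
Substituting knowns: -8.5097 = 0.5·rho·(8.318² − 9.409²)/1000
Solving for rho: rho = 2·(-8.5097·1000)/(8.318² − 9.409²) = 880 kg/m³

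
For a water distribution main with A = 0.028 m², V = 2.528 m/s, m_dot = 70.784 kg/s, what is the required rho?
Formula: \dot{m} = \rho A V
Substituting knowns: 70.784 = rho·0.028·2.528
Solving for rho: rho = 70.784/(0.028·2.528) = 1000 kg/m³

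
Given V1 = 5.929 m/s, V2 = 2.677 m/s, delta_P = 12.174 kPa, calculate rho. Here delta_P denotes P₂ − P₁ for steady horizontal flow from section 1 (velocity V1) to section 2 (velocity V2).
Formula: \Delta P = \frac{1}{2} \rho (V_1^2 - V_2^2)
Substituting knowns: 12.174 = 0.5·rho·(5.929² − 2.677²)/1000
Solving for rho: rho = 2·(12.174·1000)/(5.929² − 2.677²) = 870 kg/m³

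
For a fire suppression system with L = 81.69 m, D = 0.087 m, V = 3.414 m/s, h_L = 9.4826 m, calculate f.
Formula: h_L = f \frac{L}{D} \frac{V^2}{2g}
Substituting knowns: 9.4826 = f·(81.69/0.087)·3.414²/(2·9.81)
Solving for f: f = 9.4826·2·9.81/((81.69/0.087)·3.414²) = 0.017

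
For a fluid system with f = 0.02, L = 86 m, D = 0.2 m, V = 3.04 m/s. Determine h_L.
Formula: h_L = f \frac{L}{D} \frac{V^2}{2g}
h_L = 0.02·(86/0.2)·3.04²/(2·9.81) = 4.051 m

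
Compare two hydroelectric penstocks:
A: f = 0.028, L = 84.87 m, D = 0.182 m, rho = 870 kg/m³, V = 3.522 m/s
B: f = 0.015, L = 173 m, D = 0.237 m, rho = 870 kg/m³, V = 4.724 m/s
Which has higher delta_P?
delta_P(A) = 70.45 kPa, delta_P(B) = 106.3 kPa. Answer: B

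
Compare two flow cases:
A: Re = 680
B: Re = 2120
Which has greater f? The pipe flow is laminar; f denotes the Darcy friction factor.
f(A) = 0.09412, f(B) = 0.03019. Answer: A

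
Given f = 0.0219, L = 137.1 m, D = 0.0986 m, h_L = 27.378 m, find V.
Formula: h_L = f \frac{L}{D} \frac{V^2}{2g}
Substituting knowns: 27.378 = 0.0219·(137.1/0.0986)·V²/(2·9.81)
Solving for V: V = √(27.378·2·9.81/(0.0219·(137.1/0.0986))) = 4.2 m/s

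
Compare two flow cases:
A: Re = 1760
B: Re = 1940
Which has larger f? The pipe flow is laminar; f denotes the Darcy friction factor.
f(A) = 0.03636, f(B) = 0.03299. Answer: A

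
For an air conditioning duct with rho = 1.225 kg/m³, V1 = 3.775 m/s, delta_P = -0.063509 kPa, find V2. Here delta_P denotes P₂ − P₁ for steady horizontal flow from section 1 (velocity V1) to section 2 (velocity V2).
Formula: \Delta P = \frac{1}{2} \rho (V_1^2 - V_2^2)
Substituting knowns: -0.063509 = 0.5·1.225·(3.775² − V2²)/1000
Solving for V2: V2 = √(3.775² − 2·(-0.063509·1000)/1.225) = 10.86 m/s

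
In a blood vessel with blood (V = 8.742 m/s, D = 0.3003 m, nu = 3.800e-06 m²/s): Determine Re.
Formula: Re = \frac{V D}{\nu}
Re = 8.742·0.3003/3.800e-06 = 690848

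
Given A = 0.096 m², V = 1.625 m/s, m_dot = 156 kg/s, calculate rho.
Formula: \dot{m} = \rho A V
Substituting knowns: 156 = rho·0.096·1.625
Solving for rho: rho = 156/(0.096·1.625) = 1000 kg/m³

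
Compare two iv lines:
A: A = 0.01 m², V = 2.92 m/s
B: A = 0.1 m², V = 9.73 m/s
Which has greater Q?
Q(A) = 29.2 L/s, Q(B) = 973 L/s. Answer: B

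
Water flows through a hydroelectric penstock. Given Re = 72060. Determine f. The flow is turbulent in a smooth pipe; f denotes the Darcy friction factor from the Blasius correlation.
Formula: f = \frac{0.316}{Re^{0.25}}
f = 0.316/72060^0.25 = 0.01929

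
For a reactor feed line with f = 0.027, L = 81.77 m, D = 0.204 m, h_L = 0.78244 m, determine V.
Formula: h_L = f \frac{L}{D} \frac{V^2}{2g}
Substituting knowns: 0.78244 = 0.027·(81.77/0.204)·V²/(2·9.81)
Solving for V: V = √(0.78244·2·9.81/(0.027·(81.77/0.204))) = 1.191 m/s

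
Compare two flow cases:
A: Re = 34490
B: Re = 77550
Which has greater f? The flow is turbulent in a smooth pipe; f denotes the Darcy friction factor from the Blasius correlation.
f(A) = 0.02319, f(B) = 0.01894. Answer: A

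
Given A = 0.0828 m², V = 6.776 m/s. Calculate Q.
Formula: Q = A V
Q = 0.0828·6.776·1000 = 561.1 L/s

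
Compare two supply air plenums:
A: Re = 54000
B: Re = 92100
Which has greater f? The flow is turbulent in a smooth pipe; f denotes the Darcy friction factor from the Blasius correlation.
f(A) = 0.02073, f(B) = 0.01814. Answer: A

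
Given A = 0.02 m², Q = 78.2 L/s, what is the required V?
Formula: Q = A V
Substituting knowns: 78.2 = 0.02·V·1000
Solving for V: V = (78.2/1000)/0.02 = 3.91 m/s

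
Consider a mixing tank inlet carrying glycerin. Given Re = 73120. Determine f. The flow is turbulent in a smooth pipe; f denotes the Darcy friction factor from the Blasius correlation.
Formula: f = \frac{0.316}{Re^{0.25}}
f = 0.316/73120^0.25 = 0.01922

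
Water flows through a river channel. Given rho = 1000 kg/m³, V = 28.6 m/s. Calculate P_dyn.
Formula: P_{dyn} = \frac{1}{2} \rho V^2
P_dyn = 0.5·1000·28.6²/1000 = 409 kPa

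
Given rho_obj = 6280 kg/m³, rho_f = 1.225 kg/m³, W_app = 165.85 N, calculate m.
Formula: W_{app} = mg\left(1 - \frac{\rho_f}{\rho_{obj}}\right)
Substituting knowns: 165.85 = m·9.81·(1 − 1.225/6280)
Solving for m: m = 165.85/(9.81·(1 − 1.225/6280)) = 16.91 kg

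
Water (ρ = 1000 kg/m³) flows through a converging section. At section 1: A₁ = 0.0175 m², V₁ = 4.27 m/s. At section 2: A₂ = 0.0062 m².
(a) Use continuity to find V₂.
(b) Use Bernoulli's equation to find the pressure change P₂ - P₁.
(a) Continuity: A₁V₁=A₂V₂ -> V₂=A₁V₁/A₂=0.0175*4.27/0.0062=12.05 m/s
(b) Bernoulli: P₂-P₁=0.5*rho*(V₁^2-V₂^2)/1000=0.5*1000*(4.27^2-12.05^2)/1000=-63.48 kPa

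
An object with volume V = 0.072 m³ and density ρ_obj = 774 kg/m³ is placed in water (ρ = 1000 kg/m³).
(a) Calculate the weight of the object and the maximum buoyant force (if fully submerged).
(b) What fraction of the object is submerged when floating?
(a) W=rho_obj*g*V=774*9.81*0.072=546.7 N; F_B(max)=rho*g*V=1000*9.81*0.072=706.3 N
(b) Floating fraction=rho_obj/rho=774/1000=0.774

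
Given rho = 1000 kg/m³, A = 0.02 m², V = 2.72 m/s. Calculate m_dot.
Formula: \dot{m} = \rho A V
m_dot = 1000·0.02·2.72 = 54.4 kg/s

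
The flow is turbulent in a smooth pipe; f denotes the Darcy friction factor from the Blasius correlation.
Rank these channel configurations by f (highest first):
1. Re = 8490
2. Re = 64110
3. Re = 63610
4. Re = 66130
Case 1: f = 0.03292
Case 2: f = 0.01986
Case 3: f = 0.0199
Case 4: f = 0.01971
Ranking (highest first): 1, 3, 2, 4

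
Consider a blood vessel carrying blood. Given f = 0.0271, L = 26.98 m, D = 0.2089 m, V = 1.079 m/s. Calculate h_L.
Formula: h_L = f \frac{L}{D} \frac{V^2}{2g}
h_L = 0.0271·(26.98/0.2089)·1.079²/(2·9.81) = 0.2077 m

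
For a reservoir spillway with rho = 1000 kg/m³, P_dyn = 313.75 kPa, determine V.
Formula: P_{dyn} = \frac{1}{2} \rho V^2
Substituting knowns: 313.75 = 0.5·1000·V²/1000
Solving for V: V = √(2·(313.75·1000)/1000) = 25.05 m/s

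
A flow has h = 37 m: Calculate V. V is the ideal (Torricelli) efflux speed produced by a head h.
Formula: V = \sqrt{2 g h}
V = √(2·9.81·37) = 26.94 m/s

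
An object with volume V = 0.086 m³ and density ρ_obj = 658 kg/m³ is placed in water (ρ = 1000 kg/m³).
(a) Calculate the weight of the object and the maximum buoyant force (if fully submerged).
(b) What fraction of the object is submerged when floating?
(a) W=rho_obj*g*V=658*9.81*0.086=555.1 N; F_B(max)=rho*g*V=1000*9.81*0.086=843.7 N
(b) Floating fraction=rho_obj/rho=658/1000=0.658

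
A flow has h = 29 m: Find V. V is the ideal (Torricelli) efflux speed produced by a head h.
Formula: V = \sqrt{2 g h}
V = √(2·9.81·29) = 23.85 m/s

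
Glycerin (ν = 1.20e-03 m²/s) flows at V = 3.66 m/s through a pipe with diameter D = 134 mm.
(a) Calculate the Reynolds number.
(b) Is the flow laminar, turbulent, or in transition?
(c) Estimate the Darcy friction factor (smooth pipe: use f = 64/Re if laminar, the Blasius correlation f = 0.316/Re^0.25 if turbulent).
(a) Re = V·D/ν = 3.66·0.134/1.20e-03 = 408.7
(b) Flow regime: laminar (Re < 2300)
(c) Friction factor: f = 64/Re = 64/408.7 = 0.1566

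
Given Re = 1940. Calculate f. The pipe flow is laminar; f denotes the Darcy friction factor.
Formula: f = \frac{64}{Re}
f = 64/1940 = 0.03299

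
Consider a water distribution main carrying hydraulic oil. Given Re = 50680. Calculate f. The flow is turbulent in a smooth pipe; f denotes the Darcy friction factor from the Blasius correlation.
Formula: f = \frac{0.316}{Re^{0.25}}
f = 0.316/50680^0.25 = 0.02106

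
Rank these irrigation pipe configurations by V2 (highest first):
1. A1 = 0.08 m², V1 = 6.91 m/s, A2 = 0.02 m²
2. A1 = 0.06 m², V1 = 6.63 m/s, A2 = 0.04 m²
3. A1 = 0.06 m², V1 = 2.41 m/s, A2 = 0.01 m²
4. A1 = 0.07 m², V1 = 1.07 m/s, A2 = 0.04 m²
Case 1: V2 = 27.64 m/s
Case 2: V2 = 9.945 m/s
Case 3: V2 = 14.46 m/s
Case 4: V2 = 1.873 m/s
Ranking (highest first): 1, 3, 2, 4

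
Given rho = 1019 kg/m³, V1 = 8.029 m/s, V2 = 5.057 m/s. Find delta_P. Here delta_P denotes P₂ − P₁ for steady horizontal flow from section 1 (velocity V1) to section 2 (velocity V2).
Formula: \Delta P = \frac{1}{2} \rho (V_1^2 - V_2^2)
delta_P = 0.5·1019·(8.029² − 5.057²)/1000 = 19.82 kPa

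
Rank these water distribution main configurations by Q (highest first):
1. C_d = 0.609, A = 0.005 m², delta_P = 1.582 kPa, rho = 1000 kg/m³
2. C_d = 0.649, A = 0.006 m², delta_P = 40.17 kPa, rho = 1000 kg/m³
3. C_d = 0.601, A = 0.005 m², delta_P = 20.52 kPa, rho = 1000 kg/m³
Case 1: Q = 5.416 L/s
Case 2: Q = 34.9 L/s
Case 3: Q = 19.25 L/s
Ranking (highest first): 2, 3, 1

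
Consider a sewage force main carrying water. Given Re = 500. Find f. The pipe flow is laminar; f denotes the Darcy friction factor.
Formula: f = \frac{64}{Re}
f = 64/500 = 0.128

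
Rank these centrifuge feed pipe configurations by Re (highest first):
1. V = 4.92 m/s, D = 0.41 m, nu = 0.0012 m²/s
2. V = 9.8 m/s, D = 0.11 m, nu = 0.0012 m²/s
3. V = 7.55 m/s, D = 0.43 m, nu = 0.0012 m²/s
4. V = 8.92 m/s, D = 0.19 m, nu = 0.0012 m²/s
Case 1: Re = 1681
Case 2: Re = 898.3
Case 3: Re = 2705
Case 4: Re = 1412
Ranking (highest first): 3, 1, 4, 2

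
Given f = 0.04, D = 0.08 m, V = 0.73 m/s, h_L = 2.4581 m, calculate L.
Formula: h_L = f \frac{L}{D} \frac{V^2}{2g}
Substituting knowns: 2.4581 = 0.04·(L/0.08)·0.73²/(2·9.81)
Solving for L: L = 2.4581·2·9.81·0.08/(0.04·0.73²) = 181 m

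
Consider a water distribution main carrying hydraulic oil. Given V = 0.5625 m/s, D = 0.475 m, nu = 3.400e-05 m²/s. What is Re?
Formula: Re = \frac{V D}{\nu}
Re = 0.5625·0.475/3.400e-05 = 7858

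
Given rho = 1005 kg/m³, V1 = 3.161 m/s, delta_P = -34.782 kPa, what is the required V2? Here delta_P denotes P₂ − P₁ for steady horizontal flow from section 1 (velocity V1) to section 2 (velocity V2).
Formula: \Delta P = \frac{1}{2} \rho (V_1^2 - V_2^2)
Substituting knowns: -34.782 = 0.5·1005·(3.161² − V2²)/1000
Solving for V2: V2 = √(3.161² − 2·(-34.782·1000)/1005) = 8.9 m/s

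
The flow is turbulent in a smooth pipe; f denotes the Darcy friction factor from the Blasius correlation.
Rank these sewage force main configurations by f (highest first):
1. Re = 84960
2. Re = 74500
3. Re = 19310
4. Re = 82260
Case 1: f = 0.01851
Case 2: f = 0.01913
Case 3: f = 0.02681
Case 4: f = 0.01866
Ranking (highest first): 3, 2, 4, 1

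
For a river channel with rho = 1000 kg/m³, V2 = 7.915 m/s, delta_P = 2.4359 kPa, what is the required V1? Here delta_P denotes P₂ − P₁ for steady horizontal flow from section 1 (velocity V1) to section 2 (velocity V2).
Formula: \Delta P = \frac{1}{2} \rho (V_1^2 - V_2^2)
Substituting knowns: 2.4359 = 0.5·1000·(V1² − 7.915²)/1000
Solving for V1: V1 = √(7.915² + 2·(2.4359·1000)/1000) = 8.217 m/s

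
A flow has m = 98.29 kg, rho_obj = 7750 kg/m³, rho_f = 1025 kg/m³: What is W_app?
Formula: W_{app} = mg\left(1 - \frac{\rho_f}{\rho_{obj}}\right)
W_app = 98.29·9.81·(1 − 1025/7750) = 836.7 N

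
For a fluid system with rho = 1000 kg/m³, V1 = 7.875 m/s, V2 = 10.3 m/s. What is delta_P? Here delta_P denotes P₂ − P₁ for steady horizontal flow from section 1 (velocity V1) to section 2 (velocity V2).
Formula: \Delta P = \frac{1}{2} \rho (V_1^2 - V_2^2)
delta_P = 0.5·1000·(7.875² − 10.3²)/1000 = -22.04 kPa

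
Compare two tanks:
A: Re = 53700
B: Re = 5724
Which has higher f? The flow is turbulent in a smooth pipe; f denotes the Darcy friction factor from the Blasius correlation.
f(A) = 0.02076, f(B) = 0.03633. Answer: B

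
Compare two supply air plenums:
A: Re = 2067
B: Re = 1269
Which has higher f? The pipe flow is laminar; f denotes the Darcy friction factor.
f(A) = 0.03096, f(B) = 0.05043. Answer: B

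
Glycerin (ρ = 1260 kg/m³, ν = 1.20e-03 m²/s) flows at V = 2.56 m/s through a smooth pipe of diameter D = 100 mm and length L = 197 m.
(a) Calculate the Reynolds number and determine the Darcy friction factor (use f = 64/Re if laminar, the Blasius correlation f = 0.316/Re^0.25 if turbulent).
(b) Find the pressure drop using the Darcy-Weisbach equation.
(a) Re = V·D/ν = 2.56·0.1/1.20e-03 = 213.33 → laminar (Re < 2300); f = 64/Re = 64/213.33 = 0.3
(b) Darcy-Weisbach: ΔP = f·(L/D)·½ρV²/1000 = 0.3·(197/0.100)·½·1260·2.56²/1000 = 2440 kPa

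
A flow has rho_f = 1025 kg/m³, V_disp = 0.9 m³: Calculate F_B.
Formula: F_B = \rho_f g V_{disp}
F_B = 1025·9.81·0.9 = 9050 N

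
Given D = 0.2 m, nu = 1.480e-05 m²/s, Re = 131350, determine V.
Formula: Re = \frac{V D}{\nu}
Substituting knowns: 131350 = V·0.2/1.480e-05
Solving for V: V = 131350·1.480e-05/0.2 = 9.72 m/s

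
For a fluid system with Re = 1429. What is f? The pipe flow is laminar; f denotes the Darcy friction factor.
Formula: f = \frac{64}{Re}
f = 64/1429 = 0.04479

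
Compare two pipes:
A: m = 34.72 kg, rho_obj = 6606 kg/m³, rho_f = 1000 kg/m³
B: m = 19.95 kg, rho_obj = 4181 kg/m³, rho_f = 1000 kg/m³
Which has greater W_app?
W_app(A) = 289 N, W_app(B) = 148.9 N. Answer: A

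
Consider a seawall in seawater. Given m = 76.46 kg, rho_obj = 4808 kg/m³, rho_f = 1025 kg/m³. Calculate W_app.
Formula: W_{app} = mg\left(1 - \frac{\rho_f}{\rho_{obj}}\right)
W_app = 76.46·9.81·(1 − 1025/4808) = 590.2 N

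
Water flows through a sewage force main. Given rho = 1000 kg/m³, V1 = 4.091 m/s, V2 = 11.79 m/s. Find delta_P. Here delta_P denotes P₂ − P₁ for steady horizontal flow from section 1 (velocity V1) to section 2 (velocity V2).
Formula: \Delta P = \frac{1}{2} \rho (V_1^2 - V_2^2)
delta_P = 0.5·1000·(4.091² − 11.79²)/1000 = -61.13 kPa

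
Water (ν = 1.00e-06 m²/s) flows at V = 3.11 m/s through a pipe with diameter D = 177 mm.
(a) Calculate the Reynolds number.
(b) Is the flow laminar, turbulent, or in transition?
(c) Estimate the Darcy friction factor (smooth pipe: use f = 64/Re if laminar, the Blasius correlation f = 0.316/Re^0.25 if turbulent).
(a) Re = V·D/ν = 3.11·0.177/1.00e-06 = 550470
(b) Flow regime: turbulent (Re > 4000)
(c) Friction factor: f = 0.316/Re^0.25 = 0.316/550470^0.25 = 0.0116 (Blasius is strictly valid for Re ≲ 1e5; used here as the smooth-pipe estimate the problem specifies)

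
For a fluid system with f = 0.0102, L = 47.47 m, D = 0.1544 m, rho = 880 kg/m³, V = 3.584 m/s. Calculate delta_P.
Formula: \Delta P = f \frac{L}{D} \frac{\rho V^2}{2}
delta_P = 0.0102·(47.47/0.1544)·0.5·880·3.584²/1000 = 17.72 kPa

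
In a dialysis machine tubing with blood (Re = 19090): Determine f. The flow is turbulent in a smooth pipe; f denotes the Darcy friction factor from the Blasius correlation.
Formula: f = \frac{0.316}{Re^{0.25}}
f = 0.316/19090^0.25 = 0.02688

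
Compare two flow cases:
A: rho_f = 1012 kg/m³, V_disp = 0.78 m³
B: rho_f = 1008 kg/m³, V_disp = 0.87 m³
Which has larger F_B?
F_B(A) = 7744 N, F_B(B) = 8603 N. Answer: B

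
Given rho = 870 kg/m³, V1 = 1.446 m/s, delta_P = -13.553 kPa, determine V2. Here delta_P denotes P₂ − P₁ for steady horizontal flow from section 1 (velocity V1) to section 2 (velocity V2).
Formula: \Delta P = \frac{1}{2} \rho (V_1^2 - V_2^2)
Substituting knowns: -13.553 = 0.5·870·(1.446² − V2²)/1000
Solving for V2: V2 = √(1.446² − 2·(-13.553·1000)/870) = 5.766 m/s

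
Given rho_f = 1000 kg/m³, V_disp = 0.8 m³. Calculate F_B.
Formula: F_B = \rho_f g V_{disp}
F_B = 1000·9.81·0.8 = 7848 N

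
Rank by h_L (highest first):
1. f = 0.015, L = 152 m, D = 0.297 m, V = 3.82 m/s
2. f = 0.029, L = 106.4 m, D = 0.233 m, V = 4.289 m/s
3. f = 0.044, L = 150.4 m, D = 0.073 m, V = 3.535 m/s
Case 1: h_L = 5.71 m
Case 2: h_L = 12.42 m
Case 3: h_L = 57.74 m
Ranking (highest first): 3, 2, 1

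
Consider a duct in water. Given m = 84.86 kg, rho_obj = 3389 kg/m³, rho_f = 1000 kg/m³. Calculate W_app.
Formula: W_{app} = mg\left(1 - \frac{\rho_f}{\rho_{obj}}\right)
W_app = 84.86·9.81·(1 − 1000/3389) = 586.8 N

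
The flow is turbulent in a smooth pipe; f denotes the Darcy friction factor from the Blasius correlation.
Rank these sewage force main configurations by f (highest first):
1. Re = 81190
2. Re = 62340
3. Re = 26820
Case 1: f = 0.01872
Case 2: f = 0.02
Case 3: f = 0.02469
Ranking (highest first): 3, 2, 1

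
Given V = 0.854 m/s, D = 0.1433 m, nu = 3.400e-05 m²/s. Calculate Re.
Formula: Re = \frac{V D}{\nu}
Re = 0.854·0.1433/3.400e-05 = 3599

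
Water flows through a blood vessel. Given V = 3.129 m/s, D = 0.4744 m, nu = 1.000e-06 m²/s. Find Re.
Formula: Re = \frac{V D}{\nu}
Re = 3.129·0.4744/1.000e-06 = 1.484e+06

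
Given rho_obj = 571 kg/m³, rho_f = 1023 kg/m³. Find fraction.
Formula: f_{sub} = \frac{\rho_{obj}}{\rho_f}
fraction = 571/1023 = 0.5582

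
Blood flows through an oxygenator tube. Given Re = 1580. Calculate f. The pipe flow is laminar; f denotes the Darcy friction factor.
Formula: f = \frac{64}{Re}
f = 64/1580 = 0.04051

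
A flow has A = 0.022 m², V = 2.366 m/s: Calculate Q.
Formula: Q = A V
Q = 0.022·2.366·1000 = 52.05 L/s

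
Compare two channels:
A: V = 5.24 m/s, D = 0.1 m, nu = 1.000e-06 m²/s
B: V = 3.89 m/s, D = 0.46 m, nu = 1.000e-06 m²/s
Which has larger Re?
Re(A) = 524000, Re(B) = 1.789e+06. Answer: B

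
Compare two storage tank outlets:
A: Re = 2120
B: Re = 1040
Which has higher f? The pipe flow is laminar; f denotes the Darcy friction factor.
f(A) = 0.03019, f(B) = 0.06154. Answer: B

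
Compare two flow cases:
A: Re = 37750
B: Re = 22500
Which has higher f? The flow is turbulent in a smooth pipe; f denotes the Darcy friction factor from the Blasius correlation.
f(A) = 0.02267, f(B) = 0.0258. Answer: B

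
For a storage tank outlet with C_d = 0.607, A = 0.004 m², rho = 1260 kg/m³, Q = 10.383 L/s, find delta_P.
Formula: Q = C_d A \sqrt{\frac{2 \Delta P}{\rho}}
Substituting knowns: 10.383 = 0.607·0.004·√(2·(delta_P·1000)/1260)·1000
Solving for delta_P: delta_P = ((10.383/1000)/(0.607·0.004))²·1260/2/1000 = 11.52 kPa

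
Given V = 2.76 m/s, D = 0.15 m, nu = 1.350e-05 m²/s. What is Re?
Formula: Re = \frac{V D}{\nu}
Re = 2.76·0.15/1.350e-05 = 30667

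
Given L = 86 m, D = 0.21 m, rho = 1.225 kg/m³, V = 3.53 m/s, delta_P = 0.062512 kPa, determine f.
Formula: \Delta P = f \frac{L}{D} \frac{\rho V^2}{2}
Substituting knowns: 0.062512 = f·(86/0.21)·0.5·1.225·3.53²/1000
Solving for f: f = (0.062512·1000)/((86/0.21)·0.5·1.225·3.53²) = 0.02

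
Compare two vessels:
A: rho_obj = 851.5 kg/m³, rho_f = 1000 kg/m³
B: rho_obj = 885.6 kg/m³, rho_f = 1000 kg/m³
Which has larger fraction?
fraction(A) = 0.8515, fraction(B) = 0.8856. Answer: B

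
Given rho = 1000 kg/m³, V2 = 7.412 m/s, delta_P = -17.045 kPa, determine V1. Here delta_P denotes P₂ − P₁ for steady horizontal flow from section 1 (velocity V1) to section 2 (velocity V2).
Formula: \Delta P = \frac{1}{2} \rho (V_1^2 - V_2^2)
Substituting knowns: -17.045 = 0.5·1000·(V1² − 7.412²)/1000
Solving for V1: V1 = √(7.412² + 2·(-17.045·1000)/1000) = 4.566 m/s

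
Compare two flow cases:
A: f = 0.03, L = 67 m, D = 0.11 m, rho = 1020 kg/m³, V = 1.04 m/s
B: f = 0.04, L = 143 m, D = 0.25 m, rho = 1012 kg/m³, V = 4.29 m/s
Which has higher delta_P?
delta_P(A) = 10.08 kPa, delta_P(B) = 213.1 kPa. Answer: B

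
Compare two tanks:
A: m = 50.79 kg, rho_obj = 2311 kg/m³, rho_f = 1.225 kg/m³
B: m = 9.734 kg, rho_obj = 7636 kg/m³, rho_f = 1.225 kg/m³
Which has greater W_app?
W_app(A) = 498 N, W_app(B) = 95.48 N. Answer: A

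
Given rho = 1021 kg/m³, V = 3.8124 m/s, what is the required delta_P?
Formula: V = \sqrt{\frac{2 \Delta P}{\rho}}
Substituting knowns: 3.8124 = √(2·(delta_P·1000)/1021)
Solving for delta_P: delta_P = 3.8124²·1021/2/1000 = 7.42 kPa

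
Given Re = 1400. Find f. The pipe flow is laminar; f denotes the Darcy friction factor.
Formula: f = \frac{64}{Re}
f = 64/1400 = 0.04571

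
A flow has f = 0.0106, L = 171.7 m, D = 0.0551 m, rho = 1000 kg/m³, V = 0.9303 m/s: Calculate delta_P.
Formula: \Delta P = f \frac{L}{D} \frac{\rho V^2}{2}
delta_P = 0.0106·(171.7/0.0551)·0.5·1000·0.9303²/1000 = 14.29 kPa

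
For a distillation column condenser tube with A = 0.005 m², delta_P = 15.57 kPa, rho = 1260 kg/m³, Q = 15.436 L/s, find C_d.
Formula: Q = C_d A \sqrt{\frac{2 \Delta P}{\rho}}
Substituting knowns: 15.436 = C_d·0.005·√(2·(15.57·1000)/1260)·1000
Solving for C_d: C_d = (15.436/1000)/(0.005·√(2·(15.57·1000)/1260)) = 0.621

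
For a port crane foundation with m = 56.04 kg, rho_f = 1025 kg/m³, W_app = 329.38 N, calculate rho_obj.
Formula: W_{app} = mg\left(1 - \frac{\rho_f}{\rho_{obj}}\right)
Substituting knowns: 329.38 = 56.04·9.81·(1 − 1025/rho_obj)
Solving for rho_obj: rho_obj = 1025/(1 − 329.38/(56.04·9.81)) = 2557 kg/m³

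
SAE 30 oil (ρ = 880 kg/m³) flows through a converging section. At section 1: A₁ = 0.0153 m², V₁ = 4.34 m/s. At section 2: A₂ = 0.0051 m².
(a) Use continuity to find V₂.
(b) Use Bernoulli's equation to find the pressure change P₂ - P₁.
(a) Continuity: A₁V₁=A₂V₂ -> V₂=A₁V₁/A₂=0.0153*4.34/0.0051=13.02 m/s
(b) Bernoulli: P₂-P₁=0.5*rho*(V₁^2-V₂^2)/1000=0.5*880*(4.34^2-13.02^2)/1000=-66.3 kPa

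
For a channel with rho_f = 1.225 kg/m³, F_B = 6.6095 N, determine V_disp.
Formula: F_B = \rho_f g V_{disp}
Substituting knowns: 6.6095 = 1.225·9.81·V_disp
Solving for V_disp: V_disp = 6.6095/(1.225·9.81) = 0.55 m³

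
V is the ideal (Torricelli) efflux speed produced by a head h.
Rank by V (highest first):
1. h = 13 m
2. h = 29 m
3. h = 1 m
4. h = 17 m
Case 1: V = 15.97 m/s
Case 2: V = 23.85 m/s
Case 3: V = 4.429 m/s
Case 4: V = 18.26 m/s
Ranking (highest first): 2, 4, 1, 3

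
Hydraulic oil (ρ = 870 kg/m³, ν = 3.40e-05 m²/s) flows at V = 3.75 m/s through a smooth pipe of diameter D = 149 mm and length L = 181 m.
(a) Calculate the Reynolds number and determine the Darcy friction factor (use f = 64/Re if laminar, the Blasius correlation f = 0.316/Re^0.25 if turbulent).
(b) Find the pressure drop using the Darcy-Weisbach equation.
(a) Re = V·D/ν = 3.75·0.149/3.40e-05 = 16434 → turbulent (Re > 4000); f = 0.316/Re^0.25 = 0.316/16434^0.25 = 0.027909
(b) Darcy-Weisbach: ΔP = f·(L/D)·½ρV²/1000 = 0.027909·(181/0.149)·½·870·3.75²/1000 = 207.4 kPa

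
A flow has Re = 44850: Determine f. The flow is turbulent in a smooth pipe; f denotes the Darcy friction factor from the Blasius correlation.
Formula: f = \frac{0.316}{Re^{0.25}}
f = 0.316/44850^0.25 = 0.02171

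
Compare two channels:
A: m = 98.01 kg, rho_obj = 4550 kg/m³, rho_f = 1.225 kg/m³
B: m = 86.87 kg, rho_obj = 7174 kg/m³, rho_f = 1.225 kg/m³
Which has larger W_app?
W_app(A) = 961.2 N, W_app(B) = 852 N. Answer: A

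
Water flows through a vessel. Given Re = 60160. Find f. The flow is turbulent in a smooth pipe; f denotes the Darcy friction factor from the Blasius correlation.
Formula: f = \frac{0.316}{Re^{0.25}}
f = 0.316/60160^0.25 = 0.02018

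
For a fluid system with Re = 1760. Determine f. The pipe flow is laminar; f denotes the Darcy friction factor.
Formula: f = \frac{64}{Re}
f = 64/1760 = 0.03636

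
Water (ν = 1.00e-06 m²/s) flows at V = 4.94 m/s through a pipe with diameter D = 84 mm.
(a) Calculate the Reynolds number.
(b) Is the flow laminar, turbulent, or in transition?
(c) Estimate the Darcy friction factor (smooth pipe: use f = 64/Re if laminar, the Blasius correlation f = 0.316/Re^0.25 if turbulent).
(a) Re = V·D/ν = 4.94·0.084/1.00e-06 = 414960
(b) Flow regime: turbulent (Re > 4000)
(c) Friction factor: f = 0.316/Re^0.25 = 0.316/414960^0.25 = 0.01245 (Blasius is strictly valid for Re ≲ 1e5; used here as the smooth-pipe estimate the problem specifies)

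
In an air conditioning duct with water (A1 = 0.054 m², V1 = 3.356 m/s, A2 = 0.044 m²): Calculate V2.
Formula: V_2 = \frac{A_1 V_1}{A_2}
V2 = 0.054·3.356/0.044 = 4.119 m/s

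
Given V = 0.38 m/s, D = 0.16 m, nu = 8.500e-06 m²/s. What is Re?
Formula: Re = \frac{V D}{\nu}
Re = 0.38·0.16/8.500e-06 = 7153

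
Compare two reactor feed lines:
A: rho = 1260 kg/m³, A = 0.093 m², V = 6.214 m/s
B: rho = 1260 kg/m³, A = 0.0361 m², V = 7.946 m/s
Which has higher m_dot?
m_dot(A) = 728.2 kg/s, m_dot(B) = 361.4 kg/s. Answer: A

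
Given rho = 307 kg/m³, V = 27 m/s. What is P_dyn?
Formula: P_{dyn} = \frac{1}{2} \rho V^2
P_dyn = 0.5·307·27²/1000 = 111.9 kPa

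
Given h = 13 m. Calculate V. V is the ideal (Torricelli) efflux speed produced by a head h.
Formula: V = \sqrt{2 g h}
V = √(2·9.81·13) = 15.97 m/s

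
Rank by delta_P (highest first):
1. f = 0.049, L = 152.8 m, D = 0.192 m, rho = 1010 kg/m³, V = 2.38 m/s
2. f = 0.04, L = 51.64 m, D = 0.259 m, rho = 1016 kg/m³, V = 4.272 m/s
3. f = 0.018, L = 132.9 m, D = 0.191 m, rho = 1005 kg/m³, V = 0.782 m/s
Case 1: delta_P = 111.5 kPa
Case 2: delta_P = 73.94 kPa
Case 3: delta_P = 3.849 kPa
Ranking (highest first): 1, 2, 3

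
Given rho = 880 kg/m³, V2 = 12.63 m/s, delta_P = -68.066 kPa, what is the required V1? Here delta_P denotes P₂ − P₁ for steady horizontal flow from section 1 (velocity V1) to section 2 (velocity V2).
Formula: \Delta P = \frac{1}{2} \rho (V_1^2 - V_2^2)
Substituting knowns: -68.066 = 0.5·880·(V1² − 12.63²)/1000
Solving for V1: V1 = √(12.63² + 2·(-68.066·1000)/880) = 2.196 m/s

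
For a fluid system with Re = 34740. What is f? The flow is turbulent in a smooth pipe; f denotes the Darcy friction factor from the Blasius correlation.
Formula: f = \frac{0.316}{Re^{0.25}}
f = 0.316/34740^0.25 = 0.02315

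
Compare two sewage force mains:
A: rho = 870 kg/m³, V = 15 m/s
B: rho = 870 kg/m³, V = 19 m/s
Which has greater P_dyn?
P_dyn(A) = 97.88 kPa, P_dyn(B) = 157 kPa. Answer: B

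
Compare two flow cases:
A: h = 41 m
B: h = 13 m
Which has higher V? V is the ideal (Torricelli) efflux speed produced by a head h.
V(A) = 28.36 m/s, V(B) = 15.97 m/s. Answer: A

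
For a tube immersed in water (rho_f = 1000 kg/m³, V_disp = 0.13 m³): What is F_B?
Formula: F_B = \rho_f g V_{disp}
F_B = 1000·9.81·0.13 = 1275 N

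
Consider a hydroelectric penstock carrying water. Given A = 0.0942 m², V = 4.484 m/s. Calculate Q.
Formula: Q = A V
Q = 0.0942·4.484·1000 = 422.4 L/s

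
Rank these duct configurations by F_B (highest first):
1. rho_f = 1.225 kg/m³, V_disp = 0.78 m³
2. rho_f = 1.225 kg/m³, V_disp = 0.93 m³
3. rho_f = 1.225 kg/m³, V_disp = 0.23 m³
Case 1: F_B = 9.373 N
Case 2: F_B = 11.18 N
Case 3: F_B = 2.764 N
Ranking (highest first): 2, 1, 3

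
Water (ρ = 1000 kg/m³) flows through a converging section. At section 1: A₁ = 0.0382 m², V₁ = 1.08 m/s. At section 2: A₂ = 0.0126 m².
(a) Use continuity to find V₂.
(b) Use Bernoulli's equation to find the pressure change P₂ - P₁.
(a) Continuity: A₁V₁=A₂V₂ -> V₂=A₁V₁/A₂=0.0382*1.08/0.0126=3.27 m/s
(b) Bernoulli: P₂-P₁=0.5*rho*(V₁^2-V₂^2)/1000=0.5*1000*(1.08^2-3.27^2)/1000=-4.763 kPa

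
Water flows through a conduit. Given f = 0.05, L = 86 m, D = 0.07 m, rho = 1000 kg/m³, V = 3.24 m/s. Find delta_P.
Formula: \Delta P = f \frac{L}{D} \frac{\rho V^2}{2}
delta_P = 0.05·(86/0.07)·0.5·1000·3.24²/1000 = 322.4 kPa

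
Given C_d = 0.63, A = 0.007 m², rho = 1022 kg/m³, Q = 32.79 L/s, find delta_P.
Formula: Q = C_d A \sqrt{\frac{2 \Delta P}{\rho}}
Substituting knowns: 32.79 = 0.63·0.007·√(2·(delta_P·1000)/1022)·1000
Solving for delta_P: delta_P = ((32.79/1000)/(0.63·0.007))²·1022/2/1000 = 28.25 kPa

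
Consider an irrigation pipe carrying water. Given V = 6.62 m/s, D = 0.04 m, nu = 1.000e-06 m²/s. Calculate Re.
Formula: Re = \frac{V D}{\nu}
Re = 6.62·0.04/1.000e-06 = 264800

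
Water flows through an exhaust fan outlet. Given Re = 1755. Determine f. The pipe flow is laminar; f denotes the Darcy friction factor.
Formula: f = \frac{64}{Re}
f = 64/1755 = 0.03647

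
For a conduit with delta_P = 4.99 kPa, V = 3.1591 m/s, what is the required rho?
Formula: V = \sqrt{\frac{2 \Delta P}{\rho}}
Substituting knowns: 3.1591 = √(2·(4.99·1000)/rho)
Solving for rho: rho = 2·(4.99·1000)/3.1591² = 1000 kg/m³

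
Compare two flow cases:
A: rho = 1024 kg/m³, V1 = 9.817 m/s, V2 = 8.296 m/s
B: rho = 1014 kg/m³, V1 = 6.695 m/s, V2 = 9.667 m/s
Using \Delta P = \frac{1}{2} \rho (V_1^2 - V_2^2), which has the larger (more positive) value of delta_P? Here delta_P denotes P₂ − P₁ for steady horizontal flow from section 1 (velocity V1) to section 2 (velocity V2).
delta_P(A) = 14.11 kPa, delta_P(B) = -24.65 kPa. Answer: A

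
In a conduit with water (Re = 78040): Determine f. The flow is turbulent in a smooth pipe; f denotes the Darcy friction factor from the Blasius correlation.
Formula: f = \frac{0.316}{Re^{0.25}}
f = 0.316/78040^0.25 = 0.01891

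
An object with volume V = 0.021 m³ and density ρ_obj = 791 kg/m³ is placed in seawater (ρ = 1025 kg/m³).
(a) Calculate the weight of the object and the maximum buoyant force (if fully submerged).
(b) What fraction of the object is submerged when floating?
(a) W=rho_obj*g*V=791*9.81*0.021=163.0 N; F_B(max)=rho*g*V=1025*9.81*0.021=211.2 N
(b) Floating fraction=rho_obj/rho=791/1025=0.772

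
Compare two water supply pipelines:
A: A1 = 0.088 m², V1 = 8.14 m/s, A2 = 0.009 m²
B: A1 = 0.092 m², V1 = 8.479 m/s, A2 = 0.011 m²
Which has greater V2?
V2(A) = 79.59 m/s, V2(B) = 70.92 m/s. Answer: A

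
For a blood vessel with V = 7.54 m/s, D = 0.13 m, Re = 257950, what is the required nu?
Formula: Re = \frac{V D}{\nu}
Substituting knowns: 257950 = 7.54·0.13/nu
Solving for nu: nu = 7.54·0.13/257950 = 3.800e-06 m²/s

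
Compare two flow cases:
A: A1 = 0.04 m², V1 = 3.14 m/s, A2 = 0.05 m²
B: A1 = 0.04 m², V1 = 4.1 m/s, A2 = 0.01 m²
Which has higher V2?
V2(A) = 2.512 m/s, V2(B) = 16.4 m/s. Answer: B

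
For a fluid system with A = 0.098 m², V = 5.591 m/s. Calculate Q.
Formula: Q = A V
Q = 0.098·5.591·1000 = 547.9 L/s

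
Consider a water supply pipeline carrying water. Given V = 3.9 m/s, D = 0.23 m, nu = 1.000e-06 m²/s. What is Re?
Formula: Re = \frac{V D}{\nu}
Re = 3.9·0.23/1.000e-06 = 897000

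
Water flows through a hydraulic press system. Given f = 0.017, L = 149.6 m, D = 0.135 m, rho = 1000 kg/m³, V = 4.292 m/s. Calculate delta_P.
Formula: \Delta P = f \frac{L}{D} \frac{\rho V^2}{2}
delta_P = 0.017·(149.6/0.135)·0.5·1000·4.292²/1000 = 173.5 kPa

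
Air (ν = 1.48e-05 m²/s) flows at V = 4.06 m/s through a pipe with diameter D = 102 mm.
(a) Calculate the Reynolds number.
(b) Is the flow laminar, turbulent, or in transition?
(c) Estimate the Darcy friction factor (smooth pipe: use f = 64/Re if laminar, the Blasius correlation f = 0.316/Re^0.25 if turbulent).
(a) Re = V·D/ν = 4.06·0.102/1.48e-05 = 27981
(b) Flow regime: turbulent (Re > 4000)
(c) Friction factor: f = 0.316/Re^0.25 = 0.316/27981^0.25 = 0.02443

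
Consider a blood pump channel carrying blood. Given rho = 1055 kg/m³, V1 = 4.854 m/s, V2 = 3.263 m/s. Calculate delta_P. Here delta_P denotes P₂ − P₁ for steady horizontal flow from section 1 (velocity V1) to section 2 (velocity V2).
Formula: \Delta P = \frac{1}{2} \rho (V_1^2 - V_2^2)
delta_P = 0.5·1055·(4.854² − 3.263²)/1000 = 6.812 kPa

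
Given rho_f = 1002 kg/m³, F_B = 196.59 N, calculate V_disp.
Formula: F_B = \rho_f g V_{disp}
Substituting knowns: 196.59 = 1002·9.81·V_disp
Solving for V_disp: V_disp = 196.59/(1002·9.81) = 0.02 m³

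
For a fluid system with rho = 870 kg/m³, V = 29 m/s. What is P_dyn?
Formula: P_{dyn} = \frac{1}{2} \rho V^2
P_dyn = 0.5·870·29²/1000 = 365.8 kPa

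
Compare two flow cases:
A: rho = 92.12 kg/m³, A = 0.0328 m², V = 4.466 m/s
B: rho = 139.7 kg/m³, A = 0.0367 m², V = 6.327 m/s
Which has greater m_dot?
m_dot(A) = 13.49 kg/s, m_dot(B) = 32.44 kg/s. Answer: B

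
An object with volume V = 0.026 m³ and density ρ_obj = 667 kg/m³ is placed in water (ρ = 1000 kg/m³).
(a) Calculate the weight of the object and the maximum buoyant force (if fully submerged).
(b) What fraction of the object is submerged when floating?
(a) W=rho_obj*g*V=667*9.81*0.026=170.1 N; F_B(max)=rho*g*V=1000*9.81*0.026=255.1 N
(b) Floating fraction=rho_obj/rho=667/1000=0.667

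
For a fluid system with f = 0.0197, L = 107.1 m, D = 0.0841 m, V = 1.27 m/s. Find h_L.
Formula: h_L = f \frac{L}{D} \frac{V^2}{2g}
h_L = 0.0197·(107.1/0.0841)·1.27²/(2·9.81) = 2.062 m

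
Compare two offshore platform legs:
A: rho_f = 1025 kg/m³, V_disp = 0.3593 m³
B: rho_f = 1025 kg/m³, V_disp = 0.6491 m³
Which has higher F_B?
F_B(A) = 3613 N, F_B(B) = 6527 N. Answer: B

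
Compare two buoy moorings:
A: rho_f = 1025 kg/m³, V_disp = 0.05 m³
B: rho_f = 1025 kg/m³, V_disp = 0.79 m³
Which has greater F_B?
F_B(A) = 502.8 N, F_B(B) = 7944 N. Answer: B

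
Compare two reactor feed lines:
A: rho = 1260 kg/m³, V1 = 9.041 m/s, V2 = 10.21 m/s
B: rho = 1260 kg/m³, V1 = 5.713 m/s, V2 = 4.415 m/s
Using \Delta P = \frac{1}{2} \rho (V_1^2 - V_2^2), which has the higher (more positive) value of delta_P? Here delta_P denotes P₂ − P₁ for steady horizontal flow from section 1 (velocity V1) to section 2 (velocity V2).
delta_P(A) = -14.18 kPa, delta_P(B) = 8.282 kPa. Answer: B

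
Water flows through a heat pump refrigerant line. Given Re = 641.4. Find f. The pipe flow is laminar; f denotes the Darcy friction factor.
Formula: f = \frac{64}{Re}
f = 64/641.4 = 0.09978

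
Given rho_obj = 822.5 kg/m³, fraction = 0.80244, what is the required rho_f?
Formula: f_{sub} = \frac{\rho_{obj}}{\rho_f}
Substituting knowns: 0.80244 = 822.5/rho_f
Solving for rho_f: rho_f = 822.5/0.80244 = 1025 kg/m³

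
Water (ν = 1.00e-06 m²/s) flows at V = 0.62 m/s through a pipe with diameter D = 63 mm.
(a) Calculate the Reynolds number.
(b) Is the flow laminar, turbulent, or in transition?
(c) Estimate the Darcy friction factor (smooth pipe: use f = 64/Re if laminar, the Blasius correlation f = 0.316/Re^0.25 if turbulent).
(a) Re = V·D/ν = 0.62·0.063/1.00e-06 = 39060
(b) Flow regime: turbulent (Re > 4000)
(c) Friction factor: f = 0.316/Re^0.25 = 0.316/39060^0.25 = 0.02248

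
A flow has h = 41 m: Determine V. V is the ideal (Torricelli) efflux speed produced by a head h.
Formula: V = \sqrt{2 g h}
V = √(2·9.81·41) = 28.36 m/s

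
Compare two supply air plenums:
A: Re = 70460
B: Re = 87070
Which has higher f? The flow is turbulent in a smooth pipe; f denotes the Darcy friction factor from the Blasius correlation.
f(A) = 0.0194, f(B) = 0.0184. Answer: A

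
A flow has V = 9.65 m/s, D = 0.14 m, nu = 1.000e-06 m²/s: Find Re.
Formula: Re = \frac{V D}{\nu}
Re = 9.65·0.14/1.000e-06 = 1.351e+06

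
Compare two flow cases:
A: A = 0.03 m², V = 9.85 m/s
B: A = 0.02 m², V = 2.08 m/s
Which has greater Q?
Q(A) = 295.5 L/s, Q(B) = 41.6 L/s. Answer: A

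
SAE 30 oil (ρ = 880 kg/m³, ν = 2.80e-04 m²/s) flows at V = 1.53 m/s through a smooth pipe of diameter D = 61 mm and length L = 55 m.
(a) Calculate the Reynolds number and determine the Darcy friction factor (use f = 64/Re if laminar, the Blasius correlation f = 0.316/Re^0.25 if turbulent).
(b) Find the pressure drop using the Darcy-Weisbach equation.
(a) Re = V·D/ν = 1.53·0.061/2.80e-04 = 333.32 → laminar (Re < 2300); f = 64/Re = 64/333.32 = 0.19201
(b) Darcy-Weisbach: ΔP = f·(L/D)·½ρV²/1000 = 0.19201·(55/0.061)·½·880·1.53²/1000 = 178.3 kPa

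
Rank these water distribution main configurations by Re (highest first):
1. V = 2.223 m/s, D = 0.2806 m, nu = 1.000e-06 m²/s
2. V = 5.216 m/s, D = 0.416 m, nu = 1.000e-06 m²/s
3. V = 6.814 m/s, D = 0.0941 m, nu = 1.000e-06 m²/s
Case 1: Re = 623774
Case 2: Re = 2.170e+06
Case 3: Re = 641197
Ranking (highest first): 2, 3, 1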